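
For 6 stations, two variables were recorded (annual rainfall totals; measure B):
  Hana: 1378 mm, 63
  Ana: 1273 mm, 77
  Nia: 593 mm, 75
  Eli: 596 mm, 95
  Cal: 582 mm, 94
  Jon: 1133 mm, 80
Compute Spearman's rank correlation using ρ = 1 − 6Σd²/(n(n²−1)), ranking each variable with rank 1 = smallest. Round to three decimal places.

-0.543

Ranks of variable 1: 6, 5, 2, 3, 1, 4
Ranks of variable 2: 1, 3, 2, 6, 5, 4
d = r₁ − r₂: 5, 2, 0, -3, -4, 0
d²: 25, 4, 0, 9, 16, 0; Σd² = 54
ρ = 1 − 6·54/(6·35) = 1 − 324/210 = -0.543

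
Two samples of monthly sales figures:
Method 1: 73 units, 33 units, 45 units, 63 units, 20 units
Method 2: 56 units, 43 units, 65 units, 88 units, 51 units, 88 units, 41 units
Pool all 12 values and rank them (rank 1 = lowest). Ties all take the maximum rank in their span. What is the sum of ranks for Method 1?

Sorted (ascending): 20, 33, 41, 43, 45, 51, 56, 63, 65, 73, 88, 88
The 2 values of 88 occupy positions 11–12 → each gets rank 12.
Method 1 values → pooled ranks: 73→10, 33→2, 45→5, 63→8, 20→1
Rank sum = 10 + 2 + 5 + 8 + 1 = 26

26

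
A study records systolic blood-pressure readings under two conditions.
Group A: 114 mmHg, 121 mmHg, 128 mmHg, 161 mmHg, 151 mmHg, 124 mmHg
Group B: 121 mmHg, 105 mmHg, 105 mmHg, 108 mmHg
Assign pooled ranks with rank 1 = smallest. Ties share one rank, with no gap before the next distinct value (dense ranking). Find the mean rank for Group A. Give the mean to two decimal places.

5.50

Sorted (ascending): 105, 105, 108, 114, 121, 121, 124, 128, 151, 161
The 2 values of 105 share dense rank 1.
The 2 values of 121 share dense rank 4.
Remaining distinct values take the next consecutive integers.
Group A values → pooled ranks: 114→3, 121→4, 128→6, 161→8, 151→7, 124→5
Mean rank = (3 + 4 + 6 + 8 + 7 + 5) / 6 = 5.50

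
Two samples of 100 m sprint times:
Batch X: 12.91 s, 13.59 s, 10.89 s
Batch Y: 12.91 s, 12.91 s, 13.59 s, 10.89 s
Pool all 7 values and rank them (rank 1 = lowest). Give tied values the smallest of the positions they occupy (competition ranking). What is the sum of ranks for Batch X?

Sorted (ascending): 10.89, 10.89, 12.91, 12.91, 12.91, 13.59, 13.59
The 2 values of 10.89 occupy positions 1–2 → each gets rank 1.
The 3 values of 12.91 occupy positions 3–5 → each gets rank 3.
The 2 values of 13.59 occupy positions 6–7 → each gets rank 6.
Batch X values → pooled ranks: 12.91→3, 13.59→6, 10.89→1
Rank sum = 3 + 6 + 1 = 10

10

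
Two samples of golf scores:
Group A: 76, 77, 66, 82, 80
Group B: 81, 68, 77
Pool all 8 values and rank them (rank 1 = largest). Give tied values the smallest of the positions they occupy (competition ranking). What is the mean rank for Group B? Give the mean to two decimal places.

4.33

Sorted (descending): 82, 81, 80, 77, 77, 76, 68, 66
The 2 values of 77 occupy positions 4–5 → each gets rank 4.
Group B values → pooled ranks: 81→2, 68→7, 77→4
Mean rank = (2 + 7 + 4) / 3 = 4.33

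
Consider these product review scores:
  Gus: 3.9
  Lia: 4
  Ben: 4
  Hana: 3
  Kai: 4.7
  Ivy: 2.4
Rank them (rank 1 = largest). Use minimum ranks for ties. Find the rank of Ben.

2

Sorted (descending): 4.7, 4, 4, 3.9, 3, 2.4
The 2 values of 4 occupy positions 2–3 → each gets rank 2.
Ben has value 4 → rank 2.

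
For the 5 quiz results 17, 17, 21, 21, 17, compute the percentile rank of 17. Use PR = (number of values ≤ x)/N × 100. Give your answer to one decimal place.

N = 5.
Strictly below 17: 0. Equal to 17: 3.
PR = 3/5 × 100 = 60.0

60.0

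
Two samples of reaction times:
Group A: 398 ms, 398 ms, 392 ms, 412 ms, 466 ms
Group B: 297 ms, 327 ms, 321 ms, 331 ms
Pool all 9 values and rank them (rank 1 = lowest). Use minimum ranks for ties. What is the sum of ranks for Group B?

10

Sorted (ascending): 297, 321, 327, 331, 392, 398, 398, 412, 466
The 2 values of 398 occupy positions 6–7 → each gets rank 6.
Group B values → pooled ranks: 297→1, 327→3, 321→2, 331→4
Rank sum = 1 + 3 + 2 + 4 = 10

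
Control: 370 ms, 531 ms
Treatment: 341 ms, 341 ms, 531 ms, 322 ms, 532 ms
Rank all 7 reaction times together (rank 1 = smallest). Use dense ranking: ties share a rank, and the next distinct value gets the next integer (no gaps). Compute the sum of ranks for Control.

7

Sorted (ascending): 322, 341, 341, 370, 531, 531, 532
The 2 values of 341 share dense rank 2.
The 2 values of 531 share dense rank 4.
Remaining distinct values take the next consecutive integers.
Control values → pooled ranks: 370→3, 531→4
Rank sum = 3 + 4 = 7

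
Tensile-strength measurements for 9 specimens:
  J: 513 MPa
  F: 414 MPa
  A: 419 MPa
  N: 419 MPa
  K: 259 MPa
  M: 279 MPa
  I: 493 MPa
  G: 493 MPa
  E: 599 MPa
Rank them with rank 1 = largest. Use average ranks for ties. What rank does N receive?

5.5

Sorted (descending): 599, 513, 493, 493, 419, 419, 414, 279, 259
The 2 values of 493 occupy positions 3–4 → average rank (3+4)/2 = 3.5.
The 2 values of 419 occupy positions 5–6 → average rank (5+6)/2 = 5.5.
N has value 419 MPa → rank 5.5.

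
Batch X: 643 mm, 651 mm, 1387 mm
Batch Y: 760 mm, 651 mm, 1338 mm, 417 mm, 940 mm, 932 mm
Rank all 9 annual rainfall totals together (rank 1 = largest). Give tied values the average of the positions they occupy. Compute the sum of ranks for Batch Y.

Sorted (descending): 1387, 1338, 940, 932, 760, 651, 651, 643, 417
The 2 values of 651 occupy positions 6–7 → average rank (6+7)/2 = 6.5.
Batch Y values → pooled ranks: 760→5, 651→6.5, 1338→2, 417→9, 940→3, 932→4
Rank sum = 5 + 6.5 + 2 + 9 + 3 + 4 = 29.5

29.5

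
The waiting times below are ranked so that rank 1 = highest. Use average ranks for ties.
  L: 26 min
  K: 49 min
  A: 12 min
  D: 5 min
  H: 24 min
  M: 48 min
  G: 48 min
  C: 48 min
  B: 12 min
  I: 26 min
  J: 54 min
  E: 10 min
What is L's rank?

Sorted (descending): 54, 49, 48, 48, 48, 26, 26, 24, 12, 12, 10, 5
The 3 values of 48 occupy positions 3–5 → average rank 4.
The 2 values of 26 occupy positions 6–7 → average rank (6+7)/2 = 6.5.
The 2 values of 12 occupy positions 9–10 → average rank (9+10)/2 = 9.5.
L has value 26 min → rank 6.5.

6.5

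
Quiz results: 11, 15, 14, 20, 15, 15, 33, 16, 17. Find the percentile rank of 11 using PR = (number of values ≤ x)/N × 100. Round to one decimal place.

N = 9.
Strictly below 11: 0. Equal to 11: 1.
PR = 1/9 × 100 = 11.1

11.1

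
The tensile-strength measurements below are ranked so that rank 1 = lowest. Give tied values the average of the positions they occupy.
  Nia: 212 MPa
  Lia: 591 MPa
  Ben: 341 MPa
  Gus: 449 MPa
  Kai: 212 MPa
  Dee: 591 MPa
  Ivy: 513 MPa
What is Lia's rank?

6.5

Sorted (ascending): 212, 212, 341, 449, 513, 591, 591
The 2 values of 212 occupy positions 1–2 → average rank (1+2)/2 = 1.5.
The 2 values of 591 occupy positions 6–7 → average rank (6+7)/2 = 6.5.
Lia has value 591 MPa → rank 6.5.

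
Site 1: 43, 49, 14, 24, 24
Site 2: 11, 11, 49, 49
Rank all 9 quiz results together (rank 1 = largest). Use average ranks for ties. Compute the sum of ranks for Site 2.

Sorted (descending): 49, 49, 49, 43, 24, 24, 14, 11, 11
The 3 values of 49 occupy positions 1–3 → average rank 2.
The 2 values of 24 occupy positions 5–6 → average rank (5+6)/2 = 5.5.
The 2 values of 11 occupy positions 8–9 → average rank (8+9)/2 = 8.5.
Site 2 values → pooled ranks: 11→8.5, 11→8.5, 49→2, 49→2
Rank sum = 8.5 + 8.5 + 2 + 2 = 21

21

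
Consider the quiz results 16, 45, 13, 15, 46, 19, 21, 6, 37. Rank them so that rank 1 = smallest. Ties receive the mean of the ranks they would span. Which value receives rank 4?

Sorted (ascending): 6, 13, 15, 16, 19, 21, 37, 45, 46
No ties — each value takes its position as its rank.
Rank 4 → value 16.

16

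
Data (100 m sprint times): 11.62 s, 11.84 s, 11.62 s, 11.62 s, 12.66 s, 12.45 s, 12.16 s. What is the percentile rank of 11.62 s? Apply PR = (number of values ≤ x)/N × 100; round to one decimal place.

N = 7.
Strictly below 11.62: 0. Equal to 11.62: 3.
PR = 3/7 × 100 = 42.9

42.9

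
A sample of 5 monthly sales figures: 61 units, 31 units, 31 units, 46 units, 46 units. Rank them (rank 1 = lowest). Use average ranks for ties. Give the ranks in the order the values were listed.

Sorted (ascending): 31, 31, 46, 46, 61
The 2 values of 31 occupy positions 1–2 → average rank (1+2)/2 = 1.5.
The 2 values of 46 occupy positions 3–4 → average rank (3+4)/2 = 3.5.

5, 1.5, 1.5, 3.5, 3.5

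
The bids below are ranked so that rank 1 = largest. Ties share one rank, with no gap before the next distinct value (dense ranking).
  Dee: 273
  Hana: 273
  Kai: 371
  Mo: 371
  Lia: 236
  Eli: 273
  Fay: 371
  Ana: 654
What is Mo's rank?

Sorted (descending): 654, 371, 371, 371, 273, 273, 273, 236
The 3 values of 371 share dense rank 2.
The 3 values of 273 share dense rank 3.
Remaining distinct values take the next consecutive integers.
Mo has value 371 → rank 2.

2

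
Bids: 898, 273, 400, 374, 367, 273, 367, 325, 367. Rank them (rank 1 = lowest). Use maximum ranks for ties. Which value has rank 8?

Sorted (ascending): 273, 273, 325, 367, 367, 367, 374, 400, 898
The 2 values of 273 occupy positions 1–2 → each gets rank 2.
The 3 values of 367 occupy positions 4–6 → each gets rank 6.
Rank 8 → value 400.

400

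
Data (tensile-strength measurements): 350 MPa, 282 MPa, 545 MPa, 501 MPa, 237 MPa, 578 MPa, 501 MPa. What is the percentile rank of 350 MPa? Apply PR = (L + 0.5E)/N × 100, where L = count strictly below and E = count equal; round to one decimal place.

N = 7.
Strictly below 350: 2. Equal to 350: 1.
PR = (2 + 0.5·1)/7 × 100 = 35.7

35.7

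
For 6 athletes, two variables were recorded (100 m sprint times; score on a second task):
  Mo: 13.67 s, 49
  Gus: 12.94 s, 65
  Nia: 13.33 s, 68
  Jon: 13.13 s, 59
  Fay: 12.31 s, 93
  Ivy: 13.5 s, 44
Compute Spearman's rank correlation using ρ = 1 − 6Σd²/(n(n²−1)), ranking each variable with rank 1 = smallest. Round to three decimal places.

-0.771

Ranks of variable 1: 6, 2, 4, 3, 1, 5
Ranks of variable 2: 2, 4, 5, 3, 6, 1
d = r₁ − r₂: 4, -2, -1, 0, -5, 4
d²: 16, 4, 1, 0, 25, 16; Σd² = 62
ρ = 1 − 6·62/(6·35) = 1 − 372/210 = -0.771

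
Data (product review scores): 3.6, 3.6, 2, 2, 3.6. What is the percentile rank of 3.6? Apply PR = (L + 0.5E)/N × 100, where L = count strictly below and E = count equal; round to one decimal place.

N = 5.
Strictly below 3.6: 2. Equal to 3.6: 3.
PR = (2 + 0.5·3)/5 × 100 = 70.0

70.0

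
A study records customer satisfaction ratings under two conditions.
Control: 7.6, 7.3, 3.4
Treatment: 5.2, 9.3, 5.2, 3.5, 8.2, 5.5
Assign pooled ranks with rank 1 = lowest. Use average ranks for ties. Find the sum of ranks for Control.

Sorted (ascending): 3.4, 3.5, 5.2, 5.2, 5.5, 7.3, 7.6, 8.2, 9.3
The 2 values of 5.2 occupy positions 3–4 → average rank (3+4)/2 = 3.5.
Control values → pooled ranks: 7.6→7, 7.3→6, 3.4→1
Rank sum = 7 + 6 + 1 = 14

14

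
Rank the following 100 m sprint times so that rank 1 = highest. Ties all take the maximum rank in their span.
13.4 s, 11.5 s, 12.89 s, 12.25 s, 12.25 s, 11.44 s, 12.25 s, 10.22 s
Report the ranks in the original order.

1, 6, 2, 5, 5, 7, 5, 8

Sorted (descending): 13.4, 12.89, 12.25, 12.25, 12.25, 11.5, 11.44, 10.22
The 3 values of 12.25 occupy positions 3–5 → each gets rank 5.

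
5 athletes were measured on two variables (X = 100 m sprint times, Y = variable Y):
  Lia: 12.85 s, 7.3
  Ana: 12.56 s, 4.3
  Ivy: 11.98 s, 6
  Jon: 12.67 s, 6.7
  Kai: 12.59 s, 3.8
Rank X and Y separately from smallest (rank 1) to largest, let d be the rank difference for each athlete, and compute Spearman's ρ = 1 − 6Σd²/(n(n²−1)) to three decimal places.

Ranks of variable 1: 5, 2, 1, 4, 3
Ranks of variable 2: 5, 2, 3, 4, 1
d = r₁ − r₂: 0, 0, -2, 0, 2
d²: 0, 0, 4, 0, 4; Σd² = 8
ρ = 1 − 6·8/(5·24) = 1 − 48/120 = 0.600

0.600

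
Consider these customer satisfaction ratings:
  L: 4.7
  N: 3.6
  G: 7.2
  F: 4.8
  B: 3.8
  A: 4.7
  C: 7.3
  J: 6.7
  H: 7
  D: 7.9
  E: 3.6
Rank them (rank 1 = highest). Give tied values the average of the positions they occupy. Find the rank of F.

Sorted (descending): 7.9, 7.3, 7.2, 7, 6.7, 4.8, 4.7, 4.7, 3.8, 3.6, 3.6
The 2 values of 4.7 occupy positions 7–8 → average rank (7+8)/2 = 7.5.
The 2 values of 3.6 occupy positions 10–11 → average rank (10+11)/2 = 10.5.
F has value 4.8 → rank 6.

6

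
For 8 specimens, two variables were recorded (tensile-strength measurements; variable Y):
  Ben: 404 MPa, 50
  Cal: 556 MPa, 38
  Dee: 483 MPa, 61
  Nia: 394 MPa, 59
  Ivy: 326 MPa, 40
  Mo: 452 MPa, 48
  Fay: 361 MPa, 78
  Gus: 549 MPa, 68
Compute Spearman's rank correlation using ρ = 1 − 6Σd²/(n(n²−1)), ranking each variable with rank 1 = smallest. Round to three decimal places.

-0.119

Ranks of variable 1: 4, 8, 6, 3, 1, 5, 2, 7
Ranks of variable 2: 4, 1, 6, 5, 2, 3, 8, 7
d = r₁ − r₂: 0, 7, 0, -2, -1, 2, -6, 0
d²: 0, 49, 0, 4, 1, 4, 36, 0; Σd² = 94
ρ = 1 − 6·94/(8·63) = 1 − 564/504 = -0.119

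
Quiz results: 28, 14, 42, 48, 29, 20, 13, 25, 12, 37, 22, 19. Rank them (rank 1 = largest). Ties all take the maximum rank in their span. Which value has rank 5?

28

Sorted (descending): 48, 42, 37, 29, 28, 25, 22, 20, 19, 14, 13, 12
No ties — each value takes its position as its rank.
Rank 5 → value 28.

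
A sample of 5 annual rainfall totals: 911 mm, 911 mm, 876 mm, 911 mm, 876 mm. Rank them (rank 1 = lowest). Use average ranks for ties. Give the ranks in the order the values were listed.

4, 4, 1.5, 4, 1.5

Sorted (ascending): 876, 876, 911, 911, 911
The 2 values of 876 occupy positions 1–2 → average rank (1+2)/2 = 1.5.
The 3 values of 911 occupy positions 3–5 → average rank 4.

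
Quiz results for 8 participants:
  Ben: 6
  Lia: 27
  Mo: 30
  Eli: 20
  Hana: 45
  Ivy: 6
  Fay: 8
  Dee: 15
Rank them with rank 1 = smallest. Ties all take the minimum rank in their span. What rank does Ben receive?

1

Sorted (ascending): 6, 6, 8, 15, 20, 27, 30, 45
The 2 values of 6 occupy positions 1–2 → each gets rank 1.
Ben has value 6 → rank 1.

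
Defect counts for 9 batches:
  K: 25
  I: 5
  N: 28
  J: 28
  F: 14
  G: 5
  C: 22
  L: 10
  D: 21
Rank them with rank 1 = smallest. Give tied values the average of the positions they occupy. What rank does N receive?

8.5

Sorted (ascending): 5, 5, 10, 14, 21, 22, 25, 28, 28
The 2 values of 5 occupy positions 1–2 → average rank (1+2)/2 = 1.5.
The 2 values of 28 occupy positions 8–9 → average rank (8+9)/2 = 8.5.
N has value 28 → rank 8.5.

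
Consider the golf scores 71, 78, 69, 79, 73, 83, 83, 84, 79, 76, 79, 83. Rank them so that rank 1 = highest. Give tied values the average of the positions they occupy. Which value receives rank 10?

73

Sorted (descending): 84, 83, 83, 83, 79, 79, 79, 78, 76, 73, 71, 69
The 3 values of 83 occupy positions 2–4 → average rank 3.
The 3 values of 79 occupy positions 5–7 → average rank 6.
Rank 10 → value 73.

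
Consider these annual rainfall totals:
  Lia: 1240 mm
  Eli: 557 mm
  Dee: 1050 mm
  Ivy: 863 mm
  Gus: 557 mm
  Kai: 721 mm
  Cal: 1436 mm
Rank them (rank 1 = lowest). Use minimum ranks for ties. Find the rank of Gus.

1

Sorted (ascending): 557, 557, 721, 863, 1050, 1240, 1436
The 2 values of 557 occupy positions 1–2 → each gets rank 1.
Gus has value 557 mm → rank 1.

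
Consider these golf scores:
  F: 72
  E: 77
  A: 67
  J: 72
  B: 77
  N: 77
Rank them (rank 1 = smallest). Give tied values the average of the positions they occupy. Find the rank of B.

Sorted (ascending): 67, 72, 72, 77, 77, 77
The 2 values of 72 occupy positions 2–3 → average rank (2+3)/2 = 2.5.
The 3 values of 77 occupy positions 4–6 → average rank 5.
B has value 77 → rank 5.

5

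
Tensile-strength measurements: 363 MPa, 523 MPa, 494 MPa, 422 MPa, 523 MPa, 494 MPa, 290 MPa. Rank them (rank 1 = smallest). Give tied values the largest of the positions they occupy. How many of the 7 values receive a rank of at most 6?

Sorted (ascending): 290, 363, 422, 494, 494, 523, 523
The 2 values of 494 occupy positions 4–5 → each gets rank 5.
The 2 values of 523 occupy positions 6–7 → each gets rank 7.
Ranks ≤ 6: {1, 2, 3, 5, 5} → 5 values.

5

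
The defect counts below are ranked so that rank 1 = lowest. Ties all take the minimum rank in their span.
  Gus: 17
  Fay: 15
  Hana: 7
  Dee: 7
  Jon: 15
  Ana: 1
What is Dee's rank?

2

Sorted (ascending): 1, 7, 7, 15, 15, 17
The 2 values of 7 occupy positions 2–3 → each gets rank 2.
The 2 values of 15 occupy positions 4–5 → each gets rank 4.
Dee has value 7 → rank 2.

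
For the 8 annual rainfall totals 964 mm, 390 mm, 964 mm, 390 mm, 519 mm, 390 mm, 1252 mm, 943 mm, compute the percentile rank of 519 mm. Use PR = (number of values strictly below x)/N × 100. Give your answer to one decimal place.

N = 8.
Strictly below 519: 3. Equal to 519: 1.
PR = 3/8 × 100 = 37.5

37.5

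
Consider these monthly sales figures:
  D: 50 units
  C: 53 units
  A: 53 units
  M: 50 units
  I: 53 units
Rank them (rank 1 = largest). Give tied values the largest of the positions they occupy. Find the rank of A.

3

Sorted (descending): 53, 53, 53, 50, 50
The 3 values of 53 occupy positions 1–3 → each gets rank 3.
The 2 values of 50 occupy positions 4–5 → each gets rank 5.
A has value 53 units → rank 3.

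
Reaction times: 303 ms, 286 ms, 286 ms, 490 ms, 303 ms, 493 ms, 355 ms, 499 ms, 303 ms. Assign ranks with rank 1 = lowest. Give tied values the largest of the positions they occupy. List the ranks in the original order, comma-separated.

Sorted (ascending): 286, 286, 303, 303, 303, 355, 490, 493, 499
The 2 values of 286 occupy positions 1–2 → each gets rank 2.
The 3 values of 303 occupy positions 3–5 → each gets rank 5.

5, 2, 2, 7, 5, 8, 6, 9, 5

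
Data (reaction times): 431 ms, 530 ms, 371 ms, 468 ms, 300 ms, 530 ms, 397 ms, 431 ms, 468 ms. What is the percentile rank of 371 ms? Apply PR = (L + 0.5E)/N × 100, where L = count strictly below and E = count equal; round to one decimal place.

16.7

N = 9.
Strictly below 371: 1. Equal to 371: 1.
PR = (1 + 0.5·1)/9 × 100 = 16.7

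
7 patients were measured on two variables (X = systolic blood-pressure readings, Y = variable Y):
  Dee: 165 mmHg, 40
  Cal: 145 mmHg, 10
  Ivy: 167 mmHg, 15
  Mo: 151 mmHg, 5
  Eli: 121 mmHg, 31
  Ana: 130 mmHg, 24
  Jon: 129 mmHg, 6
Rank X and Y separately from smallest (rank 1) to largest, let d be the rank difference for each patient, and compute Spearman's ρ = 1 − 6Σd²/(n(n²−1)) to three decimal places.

Ranks of variable 1: 6, 4, 7, 5, 1, 3, 2
Ranks of variable 2: 7, 3, 4, 1, 6, 5, 2
d = r₁ − r₂: -1, 1, 3, 4, -5, -2, 0
d²: 1, 1, 9, 16, 25, 4, 0; Σd² = 56
ρ = 1 − 6·56/(7·48) = 1 − 336/336 = 0.000

0.000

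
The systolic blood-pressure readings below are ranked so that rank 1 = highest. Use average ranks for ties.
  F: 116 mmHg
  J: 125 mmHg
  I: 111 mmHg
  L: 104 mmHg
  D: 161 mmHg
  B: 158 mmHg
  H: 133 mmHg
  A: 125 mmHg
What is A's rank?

4.5

Sorted (descending): 161, 158, 133, 125, 125, 116, 111, 104
The 2 values of 125 occupy positions 4–5 → average rank (4+5)/2 = 4.5.
A has value 125 mmHg → rank 4.5.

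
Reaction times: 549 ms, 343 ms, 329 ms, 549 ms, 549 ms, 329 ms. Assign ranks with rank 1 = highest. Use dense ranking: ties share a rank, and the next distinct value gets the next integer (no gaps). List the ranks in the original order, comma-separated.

Sorted (descending): 549, 549, 549, 343, 329, 329
The 3 values of 549 share dense rank 1.
The 2 values of 329 share dense rank 3.
Remaining distinct values take the next consecutive integers.

1, 2, 3, 1, 1, 3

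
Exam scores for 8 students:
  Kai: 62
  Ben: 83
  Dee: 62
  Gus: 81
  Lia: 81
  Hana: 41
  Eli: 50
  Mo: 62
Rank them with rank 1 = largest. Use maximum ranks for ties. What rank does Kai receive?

6

Sorted (descending): 83, 81, 81, 62, 62, 62, 50, 41
The 2 values of 81 occupy positions 2–3 → each gets rank 3.
The 3 values of 62 occupy positions 4–6 → each gets rank 6.
Kai has value 62 → rank 6.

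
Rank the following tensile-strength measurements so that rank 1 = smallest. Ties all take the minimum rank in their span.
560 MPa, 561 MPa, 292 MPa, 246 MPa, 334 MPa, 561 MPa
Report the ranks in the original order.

Sorted (ascending): 246, 292, 334, 560, 561, 561
The 2 values of 561 occupy positions 5–6 → each gets rank 5.

4, 5, 2, 1, 3, 5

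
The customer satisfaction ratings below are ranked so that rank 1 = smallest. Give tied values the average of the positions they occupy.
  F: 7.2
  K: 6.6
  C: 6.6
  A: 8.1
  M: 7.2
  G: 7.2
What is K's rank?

Sorted (ascending): 6.6, 6.6, 7.2, 7.2, 7.2, 8.1
The 2 values of 6.6 occupy positions 1–2 → average rank (1+2)/2 = 1.5.
The 3 values of 7.2 occupy positions 3–5 → average rank 4.
K has value 6.6 → rank 1.5.

1.5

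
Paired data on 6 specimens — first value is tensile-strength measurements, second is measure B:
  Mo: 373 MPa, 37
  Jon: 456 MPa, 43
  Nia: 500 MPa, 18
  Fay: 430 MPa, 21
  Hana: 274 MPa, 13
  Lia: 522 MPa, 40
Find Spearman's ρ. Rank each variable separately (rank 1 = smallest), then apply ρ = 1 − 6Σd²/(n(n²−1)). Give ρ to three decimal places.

0.486

Ranks of variable 1: 2, 4, 5, 3, 1, 6
Ranks of variable 2: 4, 6, 2, 3, 1, 5
d = r₁ − r₂: -2, -2, 3, 0, 0, 1
d²: 4, 4, 9, 0, 0, 1; Σd² = 18
ρ = 1 − 6·18/(6·35) = 1 − 108/210 = 0.486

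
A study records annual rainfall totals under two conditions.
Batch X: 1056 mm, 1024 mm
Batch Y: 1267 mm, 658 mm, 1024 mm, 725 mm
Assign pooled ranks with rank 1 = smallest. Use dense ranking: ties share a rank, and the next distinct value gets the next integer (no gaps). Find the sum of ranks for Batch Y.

Sorted (ascending): 658, 725, 1024, 1024, 1056, 1267
The 2 values of 1024 share dense rank 3.
Remaining distinct values take the next consecutive integers.
Batch Y values → pooled ranks: 1267→5, 658→1, 1024→3, 725→2
Rank sum = 5 + 1 + 3 + 2 = 11

11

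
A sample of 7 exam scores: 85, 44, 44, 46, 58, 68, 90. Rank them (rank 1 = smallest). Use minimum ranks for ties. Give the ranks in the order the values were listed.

6, 1, 1, 3, 4, 5, 7

Sorted (ascending): 44, 44, 46, 58, 68, 85, 90
The 2 values of 44 occupy positions 1–2 → each gets rank 1.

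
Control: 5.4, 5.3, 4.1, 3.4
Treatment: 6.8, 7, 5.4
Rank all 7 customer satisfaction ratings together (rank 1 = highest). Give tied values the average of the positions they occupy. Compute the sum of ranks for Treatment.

Sorted (descending): 7, 6.8, 5.4, 5.4, 5.3, 4.1, 3.4
The 2 values of 5.4 occupy positions 3–4 → average rank (3+4)/2 = 3.5.
Treatment values → pooled ranks: 6.8→2, 7→1, 5.4→3.5
Rank sum = 2 + 1 + 3.5 = 6.5

6.5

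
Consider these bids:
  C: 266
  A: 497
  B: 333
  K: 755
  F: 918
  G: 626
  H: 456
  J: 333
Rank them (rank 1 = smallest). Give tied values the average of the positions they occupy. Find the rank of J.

Sorted (ascending): 266, 333, 333, 456, 497, 626, 755, 918
The 2 values of 333 occupy positions 2–3 → average rank (2+3)/2 = 2.5.
J has value 333 → rank 2.5.

2.5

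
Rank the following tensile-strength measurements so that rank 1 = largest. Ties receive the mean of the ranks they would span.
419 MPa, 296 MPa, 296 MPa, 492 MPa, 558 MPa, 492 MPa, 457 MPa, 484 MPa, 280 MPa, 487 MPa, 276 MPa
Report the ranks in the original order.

7, 8.5, 8.5, 2.5, 1, 2.5, 6, 5, 10, 4, 11

Sorted (descending): 558, 492, 492, 487, 484, 457, 419, 296, 296, 280, 276
The 2 values of 492 occupy positions 2–3 → average rank (2+3)/2 = 2.5.
The 2 values of 296 occupy positions 8–9 → average rank (8+9)/2 = 8.5.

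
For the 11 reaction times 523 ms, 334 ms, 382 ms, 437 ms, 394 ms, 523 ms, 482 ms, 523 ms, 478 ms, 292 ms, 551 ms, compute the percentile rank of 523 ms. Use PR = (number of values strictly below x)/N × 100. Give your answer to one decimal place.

N = 11.
Strictly below 523: 7. Equal to 523: 3.
PR = 7/11 × 100 = 63.6

63.6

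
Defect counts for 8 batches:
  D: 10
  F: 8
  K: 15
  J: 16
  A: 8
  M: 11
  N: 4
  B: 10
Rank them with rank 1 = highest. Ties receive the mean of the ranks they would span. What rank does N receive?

8

Sorted (descending): 16, 15, 11, 10, 10, 8, 8, 4
The 2 values of 10 occupy positions 4–5 → average rank (4+5)/2 = 4.5.
The 2 values of 8 occupy positions 6–7 → average rank (6+7)/2 = 6.5.
N has value 4 → rank 8.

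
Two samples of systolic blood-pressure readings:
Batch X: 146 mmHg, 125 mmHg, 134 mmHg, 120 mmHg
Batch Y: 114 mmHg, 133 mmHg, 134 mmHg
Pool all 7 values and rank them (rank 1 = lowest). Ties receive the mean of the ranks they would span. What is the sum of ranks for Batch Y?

Sorted (ascending): 114, 120, 125, 133, 134, 134, 146
The 2 values of 134 occupy positions 5–6 → average rank (5+6)/2 = 5.5.
Batch Y values → pooled ranks: 114→1, 133→4, 134→5.5
Rank sum = 1 + 4 + 5.5 = 10.5

10.5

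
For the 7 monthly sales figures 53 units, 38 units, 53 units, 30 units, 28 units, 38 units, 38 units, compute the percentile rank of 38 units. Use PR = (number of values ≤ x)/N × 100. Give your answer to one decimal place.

71.4

N = 7.
Strictly below 38: 2. Equal to 38: 3.
PR = 5/7 × 100 = 71.4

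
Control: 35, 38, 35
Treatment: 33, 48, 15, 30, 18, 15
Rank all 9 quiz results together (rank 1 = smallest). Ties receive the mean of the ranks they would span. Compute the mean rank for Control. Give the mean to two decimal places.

Sorted (ascending): 15, 15, 18, 30, 33, 35, 35, 38, 48
The 2 values of 15 occupy positions 1–2 → average rank (1+2)/2 = 1.5.
The 2 values of 35 occupy positions 6–7 → average rank (6+7)/2 = 6.5.
Control values → pooled ranks: 35→6.5, 38→8, 35→6.5
Mean rank = (6.5 + 8 + 6.5) / 3 = 7.00

7.00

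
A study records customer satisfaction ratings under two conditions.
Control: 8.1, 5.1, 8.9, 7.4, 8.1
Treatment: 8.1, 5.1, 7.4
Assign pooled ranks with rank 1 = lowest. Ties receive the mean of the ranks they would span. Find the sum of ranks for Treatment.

11

Sorted (ascending): 5.1, 5.1, 7.4, 7.4, 8.1, 8.1, 8.1, 8.9
The 2 values of 5.1 occupy positions 1–2 → average rank (1+2)/2 = 1.5.
The 2 values of 7.4 occupy positions 3–4 → average rank (3+4)/2 = 3.5.
The 3 values of 8.1 occupy positions 5–7 → average rank 6.
Treatment values → pooled ranks: 8.1→6, 5.1→1.5, 7.4→3.5
Rank sum = 6 + 1.5 + 3.5 = 11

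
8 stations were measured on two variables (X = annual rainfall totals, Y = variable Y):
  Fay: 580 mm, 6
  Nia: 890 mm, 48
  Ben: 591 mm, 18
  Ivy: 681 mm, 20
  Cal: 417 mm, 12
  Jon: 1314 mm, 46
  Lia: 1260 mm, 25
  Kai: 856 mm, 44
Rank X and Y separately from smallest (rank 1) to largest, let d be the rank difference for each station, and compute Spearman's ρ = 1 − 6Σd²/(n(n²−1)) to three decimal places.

Ranks of variable 1: 2, 6, 3, 4, 1, 8, 7, 5
Ranks of variable 2: 1, 8, 3, 4, 2, 7, 5, 6
d = r₁ − r₂: 1, -2, 0, 0, -1, 1, 2, -1
d²: 1, 4, 0, 0, 1, 1, 4, 1; Σd² = 12
ρ = 1 − 6·12/(8·63) = 1 − 72/504 = 0.857

0.857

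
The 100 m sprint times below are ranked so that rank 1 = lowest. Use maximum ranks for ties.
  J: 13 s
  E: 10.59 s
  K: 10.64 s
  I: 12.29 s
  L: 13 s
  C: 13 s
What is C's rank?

6

Sorted (ascending): 10.59, 10.64, 12.29, 13, 13, 13
The 3 values of 13 occupy positions 4–6 → each gets rank 6.
C has value 13 s → rank 6.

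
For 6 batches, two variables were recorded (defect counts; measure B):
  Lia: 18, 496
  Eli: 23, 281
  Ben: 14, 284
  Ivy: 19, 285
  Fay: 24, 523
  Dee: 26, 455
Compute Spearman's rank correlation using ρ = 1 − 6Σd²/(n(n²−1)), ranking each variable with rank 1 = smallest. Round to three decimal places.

0.314

Ranks of variable 1: 2, 4, 1, 3, 5, 6
Ranks of variable 2: 5, 1, 2, 3, 6, 4
d = r₁ − r₂: -3, 3, -1, 0, -1, 2
d²: 9, 9, 1, 0, 1, 4; Σd² = 24
ρ = 1 − 6·24/(6·35) = 1 − 144/210 = 0.314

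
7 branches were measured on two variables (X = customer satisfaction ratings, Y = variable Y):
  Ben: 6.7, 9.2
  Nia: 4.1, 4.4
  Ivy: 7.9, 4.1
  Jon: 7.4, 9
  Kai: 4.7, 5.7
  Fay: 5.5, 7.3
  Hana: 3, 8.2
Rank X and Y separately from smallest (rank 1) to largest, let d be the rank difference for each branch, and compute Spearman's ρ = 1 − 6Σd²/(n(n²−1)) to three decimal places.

0.000

Ranks of variable 1: 5, 2, 7, 6, 3, 4, 1
Ranks of variable 2: 7, 2, 1, 6, 3, 4, 5
d = r₁ − r₂: -2, 0, 6, 0, 0, 0, -4
d²: 4, 0, 36, 0, 0, 0, 16; Σd² = 56
ρ = 1 − 6·56/(7·48) = 1 − 336/336 = 0.000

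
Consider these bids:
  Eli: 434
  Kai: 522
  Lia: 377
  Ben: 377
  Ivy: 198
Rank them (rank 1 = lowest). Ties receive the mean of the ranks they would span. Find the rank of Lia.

2.5

Sorted (ascending): 198, 377, 377, 434, 522
The 2 values of 377 occupy positions 2–3 → average rank (2+3)/2 = 2.5.
Lia has value 377 → rank 2.5.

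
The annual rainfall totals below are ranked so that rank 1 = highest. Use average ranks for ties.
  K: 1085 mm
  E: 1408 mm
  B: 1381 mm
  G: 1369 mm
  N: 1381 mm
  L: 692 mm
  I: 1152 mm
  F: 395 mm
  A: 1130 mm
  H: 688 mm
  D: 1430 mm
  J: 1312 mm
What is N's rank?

Sorted (descending): 1430, 1408, 1381, 1381, 1369, 1312, 1152, 1130, 1085, 692, 688, 395
The 2 values of 1381 occupy positions 3–4 → average rank (3+4)/2 = 3.5.
N has value 1381 mm → rank 3.5.

3.5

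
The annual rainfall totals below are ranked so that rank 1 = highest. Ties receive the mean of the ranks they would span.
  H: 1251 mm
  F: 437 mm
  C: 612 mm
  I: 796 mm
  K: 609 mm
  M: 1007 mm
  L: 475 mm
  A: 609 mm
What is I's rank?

Sorted (descending): 1251, 1007, 796, 612, 609, 609, 475, 437
The 2 values of 609 occupy positions 5–6 → average rank (5+6)/2 = 5.5.
I has value 796 mm → rank 3.

3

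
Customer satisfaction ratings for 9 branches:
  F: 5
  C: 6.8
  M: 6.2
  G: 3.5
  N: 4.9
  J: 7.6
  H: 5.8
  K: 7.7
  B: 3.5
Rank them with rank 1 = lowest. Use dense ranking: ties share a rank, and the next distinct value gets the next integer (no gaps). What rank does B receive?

1

Sorted (ascending): 3.5, 3.5, 4.9, 5, 5.8, 6.2, 6.8, 7.6, 7.7
The 2 values of 3.5 share dense rank 1.
Remaining distinct values take the next consecutive integers.
B has value 3.5 → rank 1.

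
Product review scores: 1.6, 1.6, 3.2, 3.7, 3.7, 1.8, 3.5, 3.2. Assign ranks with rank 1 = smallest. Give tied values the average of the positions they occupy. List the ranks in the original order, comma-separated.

1.5, 1.5, 4.5, 7.5, 7.5, 3, 6, 4.5

Sorted (ascending): 1.6, 1.6, 1.8, 3.2, 3.2, 3.5, 3.7, 3.7
The 2 values of 1.6 occupy positions 1–2 → average rank (1+2)/2 = 1.5.
The 2 values of 3.2 occupy positions 4–5 → average rank (4+5)/2 = 4.5.
The 2 values of 3.7 occupy positions 7–8 → average rank (7+8)/2 = 7.5.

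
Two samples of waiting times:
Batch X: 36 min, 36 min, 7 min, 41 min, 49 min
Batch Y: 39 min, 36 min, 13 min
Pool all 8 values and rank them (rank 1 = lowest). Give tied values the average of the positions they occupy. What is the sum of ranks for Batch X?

Sorted (ascending): 7, 13, 36, 36, 36, 39, 41, 49
The 3 values of 36 occupy positions 3–5 → average rank 4.
Batch X values → pooled ranks: 36→4, 36→4, 7→1, 41→7, 49→8
Rank sum = 4 + 4 + 1 + 7 + 8 = 24

24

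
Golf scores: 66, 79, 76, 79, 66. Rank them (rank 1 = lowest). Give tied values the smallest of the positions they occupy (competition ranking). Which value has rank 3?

76

Sorted (ascending): 66, 66, 76, 79, 79
The 2 values of 66 occupy positions 1–2 → each gets rank 1.
The 2 values of 79 occupy positions 4–5 → each gets rank 4.
Rank 3 → value 76.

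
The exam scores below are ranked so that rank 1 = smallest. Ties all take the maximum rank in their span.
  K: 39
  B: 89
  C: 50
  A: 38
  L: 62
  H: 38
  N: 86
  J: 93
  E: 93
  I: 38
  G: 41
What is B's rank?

9

Sorted (ascending): 38, 38, 38, 39, 41, 50, 62, 86, 89, 93, 93
The 3 values of 38 occupy positions 1–3 → each gets rank 3.
The 2 values of 93 occupy positions 10–11 → each gets rank 11.
B has value 89 → rank 9.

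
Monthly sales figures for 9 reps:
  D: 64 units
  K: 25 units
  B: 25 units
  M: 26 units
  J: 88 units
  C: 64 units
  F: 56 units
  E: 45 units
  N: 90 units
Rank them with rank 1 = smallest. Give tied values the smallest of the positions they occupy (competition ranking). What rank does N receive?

9

Sorted (ascending): 25, 25, 26, 45, 56, 64, 64, 88, 90
The 2 values of 25 occupy positions 1–2 → each gets rank 1.
The 2 values of 64 occupy positions 6–7 → each gets rank 6.
N has value 90 units → rank 9.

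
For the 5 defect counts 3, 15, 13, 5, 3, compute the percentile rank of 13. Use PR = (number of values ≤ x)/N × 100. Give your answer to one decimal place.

80.0

N = 5.
Strictly below 13: 3. Equal to 13: 1.
PR = 4/5 × 100 = 80.0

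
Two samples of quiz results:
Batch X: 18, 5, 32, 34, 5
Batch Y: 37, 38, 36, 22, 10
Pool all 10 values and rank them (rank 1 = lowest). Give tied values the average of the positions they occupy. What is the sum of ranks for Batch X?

Sorted (ascending): 5, 5, 10, 18, 22, 32, 34, 36, 37, 38
The 2 values of 5 occupy positions 1–2 → average rank (1+2)/2 = 1.5.
Batch X values → pooled ranks: 18→4, 5→1.5, 32→6, 34→7, 5→1.5
Rank sum = 4 + 1.5 + 6 + 7 + 1.5 = 20

20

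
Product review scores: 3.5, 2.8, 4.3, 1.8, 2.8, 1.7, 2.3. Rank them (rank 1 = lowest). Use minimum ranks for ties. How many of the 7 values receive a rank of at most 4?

Sorted (ascending): 1.7, 1.8, 2.3, 2.8, 2.8, 3.5, 4.3
The 2 values of 2.8 occupy positions 4–5 → each gets rank 4.
Ranks ≤ 4: {1, 2, 3, 4, 4} → 5 values.

5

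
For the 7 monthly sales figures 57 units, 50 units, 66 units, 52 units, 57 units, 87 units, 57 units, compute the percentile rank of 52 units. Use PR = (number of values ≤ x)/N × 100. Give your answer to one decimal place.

N = 7.
Strictly below 52: 1. Equal to 52: 1.
PR = 2/7 × 100 = 28.6

28.6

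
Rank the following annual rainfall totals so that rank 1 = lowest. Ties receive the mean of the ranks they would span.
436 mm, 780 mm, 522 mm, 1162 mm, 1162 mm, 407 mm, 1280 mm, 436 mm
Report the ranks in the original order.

2.5, 5, 4, 6.5, 6.5, 1, 8, 2.5

Sorted (ascending): 407, 436, 436, 522, 780, 1162, 1162, 1280
The 2 values of 436 occupy positions 2–3 → average rank (2+3)/2 = 2.5.
The 2 values of 1162 occupy positions 6–7 → average rank (6+7)/2 = 6.5.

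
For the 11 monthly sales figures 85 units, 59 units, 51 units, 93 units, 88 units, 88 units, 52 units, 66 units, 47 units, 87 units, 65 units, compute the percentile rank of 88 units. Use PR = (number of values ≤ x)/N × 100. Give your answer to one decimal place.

90.9

N = 11.
Strictly below 88: 8. Equal to 88: 2.
PR = 10/11 × 100 = 90.9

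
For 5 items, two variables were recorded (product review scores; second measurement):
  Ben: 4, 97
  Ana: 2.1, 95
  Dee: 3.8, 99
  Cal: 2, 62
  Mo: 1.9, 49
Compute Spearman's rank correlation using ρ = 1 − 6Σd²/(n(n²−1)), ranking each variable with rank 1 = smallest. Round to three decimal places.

Ranks of variable 1: 5, 3, 4, 2, 1
Ranks of variable 2: 4, 3, 5, 2, 1
d = r₁ − r₂: 1, 0, -1, 0, 0
d²: 1, 0, 1, 0, 0; Σd² = 2
ρ = 1 − 6·2/(5·24) = 1 − 12/120 = 0.900

0.900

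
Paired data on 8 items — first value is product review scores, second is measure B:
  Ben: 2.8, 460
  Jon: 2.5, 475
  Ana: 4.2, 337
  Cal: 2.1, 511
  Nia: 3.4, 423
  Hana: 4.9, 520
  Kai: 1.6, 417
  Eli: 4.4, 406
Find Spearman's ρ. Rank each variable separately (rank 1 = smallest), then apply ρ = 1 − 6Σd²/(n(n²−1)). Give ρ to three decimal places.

Ranks of variable 1: 4, 3, 6, 2, 5, 8, 1, 7
Ranks of variable 2: 5, 6, 1, 7, 4, 8, 3, 2
d = r₁ − r₂: -1, -3, 5, -5, 1, 0, -2, 5
d²: 1, 9, 25, 25, 1, 0, 4, 25; Σd² = 90
ρ = 1 − 6·90/(8·63) = 1 − 540/504 = -0.071

-0.071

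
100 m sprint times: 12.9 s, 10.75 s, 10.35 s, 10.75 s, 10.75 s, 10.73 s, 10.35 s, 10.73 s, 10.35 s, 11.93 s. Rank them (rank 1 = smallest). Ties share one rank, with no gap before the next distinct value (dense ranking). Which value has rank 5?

12.9

Sorted (ascending): 10.35, 10.35, 10.35, 10.73, 10.73, 10.75, 10.75, 10.75, 11.93, 12.9
The 3 values of 10.35 share dense rank 1.
The 2 values of 10.73 share dense rank 2.
The 3 values of 10.75 share dense rank 3.
Remaining distinct values take the next consecutive integers.
Rank 5 → value 12.9.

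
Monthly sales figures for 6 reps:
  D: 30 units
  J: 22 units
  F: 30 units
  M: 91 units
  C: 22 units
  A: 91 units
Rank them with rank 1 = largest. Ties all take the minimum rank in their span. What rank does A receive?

Sorted (descending): 91, 91, 30, 30, 22, 22
The 2 values of 91 occupy positions 1–2 → each gets rank 1.
The 2 values of 30 occupy positions 3–4 → each gets rank 3.
The 2 values of 22 occupy positions 5–6 → each gets rank 5.
A has value 91 units → rank 1.

1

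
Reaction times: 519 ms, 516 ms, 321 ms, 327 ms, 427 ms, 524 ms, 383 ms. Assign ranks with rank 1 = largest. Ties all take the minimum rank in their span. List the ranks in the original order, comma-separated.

2, 3, 7, 6, 4, 1, 5

Sorted (descending): 524, 519, 516, 427, 383, 327, 321
No ties — each value takes its position as its rank.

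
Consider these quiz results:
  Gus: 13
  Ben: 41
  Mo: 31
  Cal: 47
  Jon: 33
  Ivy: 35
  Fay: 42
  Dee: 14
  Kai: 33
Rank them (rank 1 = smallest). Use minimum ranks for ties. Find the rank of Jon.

4

Sorted (ascending): 13, 14, 31, 33, 33, 35, 41, 42, 47
The 2 values of 33 occupy positions 4–5 → each gets rank 4.
Jon has value 33 → rank 4.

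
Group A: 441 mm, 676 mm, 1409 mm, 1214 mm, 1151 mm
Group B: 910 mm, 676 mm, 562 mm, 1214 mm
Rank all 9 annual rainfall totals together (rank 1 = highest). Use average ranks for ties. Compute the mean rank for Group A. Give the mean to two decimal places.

4.60

Sorted (descending): 1409, 1214, 1214, 1151, 910, 676, 676, 562, 441
The 2 values of 1214 occupy positions 2–3 → average rank (2+3)/2 = 2.5.
The 2 values of 676 occupy positions 6–7 → average rank (6+7)/2 = 6.5.
Group A values → pooled ranks: 441→9, 676→6.5, 1409→1, 1214→2.5, 1151→4
Mean rank = (9 + 6.5 + 1 + 2.5 + 4) / 5 = 4.60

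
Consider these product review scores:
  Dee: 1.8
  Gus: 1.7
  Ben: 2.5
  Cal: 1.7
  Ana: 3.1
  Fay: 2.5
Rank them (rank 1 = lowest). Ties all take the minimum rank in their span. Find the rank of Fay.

4

Sorted (ascending): 1.7, 1.7, 1.8, 2.5, 2.5, 3.1
The 2 values of 1.7 occupy positions 1–2 → each gets rank 1.
The 2 values of 2.5 occupy positions 4–5 → each gets rank 4.
Fay has value 2.5 → rank 4.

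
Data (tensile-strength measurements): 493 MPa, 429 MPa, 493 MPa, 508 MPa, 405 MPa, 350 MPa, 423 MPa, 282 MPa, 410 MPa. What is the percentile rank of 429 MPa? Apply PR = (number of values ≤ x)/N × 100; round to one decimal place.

66.7

N = 9.
Strictly below 429: 5. Equal to 429: 1.
PR = 6/9 × 100 = 66.7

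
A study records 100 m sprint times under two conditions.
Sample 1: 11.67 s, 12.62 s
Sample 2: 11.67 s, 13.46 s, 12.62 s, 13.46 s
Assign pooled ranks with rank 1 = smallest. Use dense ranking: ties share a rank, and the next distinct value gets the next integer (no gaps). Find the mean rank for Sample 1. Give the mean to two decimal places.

Sorted (ascending): 11.67, 11.67, 12.62, 12.62, 13.46, 13.46
The 2 values of 11.67 share dense rank 1.
The 2 values of 12.62 share dense rank 2.
The 2 values of 13.46 share dense rank 3.
Sample 1 values → pooled ranks: 11.67→1, 12.62→2
Mean rank = (1 + 2) / 2 = 1.50

1.50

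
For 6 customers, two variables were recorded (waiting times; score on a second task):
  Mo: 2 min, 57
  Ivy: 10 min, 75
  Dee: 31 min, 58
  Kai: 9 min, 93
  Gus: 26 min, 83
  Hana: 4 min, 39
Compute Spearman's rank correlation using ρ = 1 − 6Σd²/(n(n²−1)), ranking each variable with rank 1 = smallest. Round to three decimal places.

0.429

Ranks of variable 1: 1, 4, 6, 3, 5, 2
Ranks of variable 2: 2, 4, 3, 6, 5, 1
d = r₁ − r₂: -1, 0, 3, -3, 0, 1
d²: 1, 0, 9, 9, 0, 1; Σd² = 20
ρ = 1 − 6·20/(6·35) = 1 − 120/210 = 0.429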